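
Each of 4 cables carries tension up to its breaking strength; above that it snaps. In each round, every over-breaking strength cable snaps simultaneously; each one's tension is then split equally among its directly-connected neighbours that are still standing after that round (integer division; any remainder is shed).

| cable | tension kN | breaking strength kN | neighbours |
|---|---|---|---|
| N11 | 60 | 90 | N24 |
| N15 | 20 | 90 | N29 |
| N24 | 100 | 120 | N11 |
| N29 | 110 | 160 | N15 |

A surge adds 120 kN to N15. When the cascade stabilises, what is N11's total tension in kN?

60

Round 1 — N15 at 140 > 90. N15 snaps.
  N15 sheds 140 kN to N29: 140 each.
    N29: 110+140 = 250 > 160
Round 2 — N29 snaps.
  N29 sheds 250 kN: no online neighbours, lost.
No further breaks.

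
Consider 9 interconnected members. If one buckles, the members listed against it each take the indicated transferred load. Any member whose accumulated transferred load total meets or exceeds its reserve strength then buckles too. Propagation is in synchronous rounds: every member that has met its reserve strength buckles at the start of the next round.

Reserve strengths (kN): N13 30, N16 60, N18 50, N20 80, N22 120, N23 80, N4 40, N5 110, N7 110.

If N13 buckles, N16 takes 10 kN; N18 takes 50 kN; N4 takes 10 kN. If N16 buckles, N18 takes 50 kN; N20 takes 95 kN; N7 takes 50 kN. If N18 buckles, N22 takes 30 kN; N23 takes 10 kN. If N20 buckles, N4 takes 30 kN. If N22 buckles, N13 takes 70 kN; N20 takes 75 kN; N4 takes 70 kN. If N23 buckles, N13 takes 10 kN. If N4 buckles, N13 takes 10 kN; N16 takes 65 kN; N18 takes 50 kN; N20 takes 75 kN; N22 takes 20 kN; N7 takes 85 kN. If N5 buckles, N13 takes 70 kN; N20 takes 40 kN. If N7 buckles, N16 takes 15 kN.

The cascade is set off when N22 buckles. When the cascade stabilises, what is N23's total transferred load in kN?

Round 1 — N22 buckles (initial).
  N13: +70 → 70 ≥ 30
  N20: +75 → 75 < 80
  N4: +70 → 70 ≥ 40
Round 2 — N13, N4 buckle.
  N16: +10+65 → 75 ≥ 60
  N18: +50+50 → 100 ≥ 50
  N20: +75 → 150 ≥ 80
  N7: +85 → 85 < 110
Round 3 — N16, N18, N20 buckle.
  N23: +10 → 10 < 80
  N7: +50 → 135 ≥ 110
Round 4 — N7 buckles.
No further bucklings.

10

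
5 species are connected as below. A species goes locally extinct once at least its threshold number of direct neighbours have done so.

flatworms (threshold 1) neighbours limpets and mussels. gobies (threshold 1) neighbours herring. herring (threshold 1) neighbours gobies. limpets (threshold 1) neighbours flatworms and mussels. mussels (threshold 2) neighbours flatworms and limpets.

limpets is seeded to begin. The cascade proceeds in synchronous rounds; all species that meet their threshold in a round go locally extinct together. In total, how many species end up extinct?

3

Round 1 — limpets goes locally extinct (initial).
Round 2 — checking thresholds:
  flatworms: 1 of 2 neighbours ≥ 1, goes locally extinct.
  mussels: 1 of 2 neighbours < 2, not yet.
Round 3 — checking thresholds:
  mussels: 2 of 2 neighbours ≥ 2, goes locally extinct.
Round 4 — no new extinctions; cascade stops.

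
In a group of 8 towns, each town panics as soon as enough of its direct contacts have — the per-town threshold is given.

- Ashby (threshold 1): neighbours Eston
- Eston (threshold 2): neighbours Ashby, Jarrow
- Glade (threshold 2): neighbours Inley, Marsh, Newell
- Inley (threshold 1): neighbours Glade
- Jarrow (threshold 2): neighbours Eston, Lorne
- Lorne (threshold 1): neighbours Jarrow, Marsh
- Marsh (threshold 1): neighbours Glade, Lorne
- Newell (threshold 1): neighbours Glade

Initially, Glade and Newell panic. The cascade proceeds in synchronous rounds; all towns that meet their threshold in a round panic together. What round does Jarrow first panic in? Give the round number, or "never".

never

Round 1 — Glade, Newell panic (initial).
Round 2 — checking thresholds:
  Inley: 1 of 1 neighbours ≥ 1, panics.
  Marsh: 1 of 2 neighbours ≥ 1, panics.
Round 3 — checking thresholds:
  Lorne: 1 of 2 neighbours ≥ 1, panics.
Round 4 — no new panics; cascade stops.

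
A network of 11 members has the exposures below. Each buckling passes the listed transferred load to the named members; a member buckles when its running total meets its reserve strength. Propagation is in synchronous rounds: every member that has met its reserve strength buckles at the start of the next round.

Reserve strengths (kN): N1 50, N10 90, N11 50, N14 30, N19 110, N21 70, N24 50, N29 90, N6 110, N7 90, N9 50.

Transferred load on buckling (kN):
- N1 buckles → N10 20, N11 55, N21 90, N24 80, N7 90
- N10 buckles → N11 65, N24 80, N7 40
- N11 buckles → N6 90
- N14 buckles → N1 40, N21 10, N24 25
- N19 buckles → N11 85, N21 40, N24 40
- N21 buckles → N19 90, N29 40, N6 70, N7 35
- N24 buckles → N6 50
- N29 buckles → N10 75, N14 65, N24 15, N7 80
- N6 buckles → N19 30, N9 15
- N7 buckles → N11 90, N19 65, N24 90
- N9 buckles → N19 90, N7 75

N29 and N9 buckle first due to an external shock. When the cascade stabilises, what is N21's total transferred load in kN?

50

Round 1 — N29, N9 buckle (initial).
  N10: +75 → 75 < 90
  N14: +65 → 65 ≥ 30
  N19: +90 → 90 < 110
  N24: +15 → 15 < 50
  N7: +80+75 → 155 ≥ 90
Round 2 — N14, N7 buckle.
  N1: +40 → 40 < 50
  N11: +90 → 90 ≥ 50
  N19: +65 → 155 ≥ 110
  N21: +10 → 10 < 70
  N24: +25+90 → 130 ≥ 50
Round 3 — N11, N19, N24 buckle.
  N21: +40 → 50 < 70
  N6: +90+50 → 140 ≥ 110
Round 4 — N6 buckles.
No further bucklings.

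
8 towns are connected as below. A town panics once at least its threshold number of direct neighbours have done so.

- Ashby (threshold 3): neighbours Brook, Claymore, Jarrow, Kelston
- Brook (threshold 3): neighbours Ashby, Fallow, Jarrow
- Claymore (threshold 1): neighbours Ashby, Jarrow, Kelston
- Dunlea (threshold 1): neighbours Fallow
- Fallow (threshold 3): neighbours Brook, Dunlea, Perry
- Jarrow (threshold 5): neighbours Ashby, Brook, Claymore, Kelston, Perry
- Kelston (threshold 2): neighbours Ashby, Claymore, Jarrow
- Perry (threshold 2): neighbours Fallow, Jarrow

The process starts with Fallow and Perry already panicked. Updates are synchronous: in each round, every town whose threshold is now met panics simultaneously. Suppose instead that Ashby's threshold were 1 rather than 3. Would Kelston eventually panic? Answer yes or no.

With Ashby's threshold at 1:
Round 1 — Fallow, Perry panic (initial).
Round 2 — checking thresholds:
  Brook: 1 of 3 neighbours < 3, holds.
  Dunlea: 1 of 1 neighbours ≥ 1, panics.
  Jarrow: 1 of 5 neighbours < 5, holds.
Round 3 — no new panics; cascade stops.

no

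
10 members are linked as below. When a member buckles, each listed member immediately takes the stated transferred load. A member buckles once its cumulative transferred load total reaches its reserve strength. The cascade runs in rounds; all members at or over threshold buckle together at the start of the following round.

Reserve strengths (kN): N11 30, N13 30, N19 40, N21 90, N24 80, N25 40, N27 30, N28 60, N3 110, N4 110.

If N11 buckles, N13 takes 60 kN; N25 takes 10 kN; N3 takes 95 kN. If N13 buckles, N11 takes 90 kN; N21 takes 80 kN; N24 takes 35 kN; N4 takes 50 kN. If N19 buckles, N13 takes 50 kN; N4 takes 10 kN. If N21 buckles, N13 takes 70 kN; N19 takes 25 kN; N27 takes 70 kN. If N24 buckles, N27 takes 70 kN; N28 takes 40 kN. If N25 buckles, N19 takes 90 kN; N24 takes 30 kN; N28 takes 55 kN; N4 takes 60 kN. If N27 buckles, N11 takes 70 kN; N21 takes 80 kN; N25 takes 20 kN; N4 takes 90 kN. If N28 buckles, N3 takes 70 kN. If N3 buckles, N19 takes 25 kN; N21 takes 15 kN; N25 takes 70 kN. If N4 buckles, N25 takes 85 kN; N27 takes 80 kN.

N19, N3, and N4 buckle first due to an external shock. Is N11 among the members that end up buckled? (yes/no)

Round 1 — N19, N3, N4 buckle (initial).
  N13: +50 → 50 ≥ 30
  N21: +15 → 15 < 90
  N25: +70+85 → 155 ≥ 40
  N27: +80 → 80 ≥ 30
Round 2 — N13, N25, N27 buckle.
  N11: +90+70 → 160 ≥ 30
  N21: +80+80 → 175 ≥ 90
  N24: +35+30 → 65 < 80
  N28: +55 → 55 < 60
Round 3 — N11, N21 buckle.
No further bucklings.

yes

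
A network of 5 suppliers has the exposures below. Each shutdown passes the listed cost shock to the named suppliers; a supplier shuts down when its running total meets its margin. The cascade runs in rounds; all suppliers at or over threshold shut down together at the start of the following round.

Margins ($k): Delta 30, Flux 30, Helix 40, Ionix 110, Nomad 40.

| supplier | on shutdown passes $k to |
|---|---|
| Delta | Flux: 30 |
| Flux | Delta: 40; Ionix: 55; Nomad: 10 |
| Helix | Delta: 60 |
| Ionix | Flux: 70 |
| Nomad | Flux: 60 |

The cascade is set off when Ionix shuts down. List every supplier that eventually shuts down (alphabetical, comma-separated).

Delta, Flux, Ionix

Round 1 — Ionix shuts down (initial).
  Flux: +70 → 70 ≥ 30
Round 2 — Flux shuts down.
  Delta: +40 → 40 ≥ 30
  Nomad: +10 → 10 < 40
Round 3 — Delta shuts down.
No further shutdowns.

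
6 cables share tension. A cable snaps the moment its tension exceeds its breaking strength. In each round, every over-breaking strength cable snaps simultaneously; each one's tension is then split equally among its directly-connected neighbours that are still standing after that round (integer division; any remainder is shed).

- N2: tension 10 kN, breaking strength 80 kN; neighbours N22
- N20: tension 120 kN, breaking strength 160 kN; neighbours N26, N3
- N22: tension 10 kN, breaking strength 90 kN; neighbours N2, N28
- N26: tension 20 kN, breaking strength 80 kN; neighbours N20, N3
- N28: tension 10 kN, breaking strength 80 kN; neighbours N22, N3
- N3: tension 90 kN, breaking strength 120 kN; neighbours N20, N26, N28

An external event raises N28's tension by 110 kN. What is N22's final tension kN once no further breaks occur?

Round 1 — N28 at 120 > 80. N28 snaps.
  N28 sheds 120 kN to N22, N3: 60 each.
    N22: 10+60 = 70 ≤ 90
    N3: 90+60 = 150 > 120
Round 2 — N3 snaps.
  N3 sheds 150 kN to N20, N26: 75 each.
    N20: 120+75 = 195 > 160
    N26: 20+75 = 95 > 80
Round 3 — N20, N26 snap.
  N20 sheds 195 kN: no online neighbours, lost.
  N26 sheds 95 kN: no online neighbours, lost.
No further breaks.

70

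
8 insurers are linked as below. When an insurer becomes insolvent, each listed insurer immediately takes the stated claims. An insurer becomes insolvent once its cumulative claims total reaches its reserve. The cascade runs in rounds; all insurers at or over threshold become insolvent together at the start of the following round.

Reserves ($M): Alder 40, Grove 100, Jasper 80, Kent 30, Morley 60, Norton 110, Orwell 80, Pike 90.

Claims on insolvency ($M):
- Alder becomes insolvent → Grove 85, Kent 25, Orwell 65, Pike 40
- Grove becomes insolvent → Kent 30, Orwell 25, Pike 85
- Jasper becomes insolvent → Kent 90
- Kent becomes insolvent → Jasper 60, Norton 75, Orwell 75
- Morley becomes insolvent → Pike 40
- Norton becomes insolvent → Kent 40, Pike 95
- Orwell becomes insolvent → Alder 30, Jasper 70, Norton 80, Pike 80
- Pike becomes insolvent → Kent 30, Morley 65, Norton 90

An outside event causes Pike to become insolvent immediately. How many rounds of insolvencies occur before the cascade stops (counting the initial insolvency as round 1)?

3

Round 1 — Pike becomes insolvent (initial).
  Kent: +30 → 30 ≥ 30
  Morley: +65 → 65 ≥ 60
  Norton: +90 → 90 < 110
Round 2 — Kent, Morley become insolvent.
  Jasper: +60 → 60 < 80
  Norton: +75 → 165 ≥ 110
  Orwell: +75 → 75 < 80
Round 3 — Norton becomes insolvent.
No further insolvencies.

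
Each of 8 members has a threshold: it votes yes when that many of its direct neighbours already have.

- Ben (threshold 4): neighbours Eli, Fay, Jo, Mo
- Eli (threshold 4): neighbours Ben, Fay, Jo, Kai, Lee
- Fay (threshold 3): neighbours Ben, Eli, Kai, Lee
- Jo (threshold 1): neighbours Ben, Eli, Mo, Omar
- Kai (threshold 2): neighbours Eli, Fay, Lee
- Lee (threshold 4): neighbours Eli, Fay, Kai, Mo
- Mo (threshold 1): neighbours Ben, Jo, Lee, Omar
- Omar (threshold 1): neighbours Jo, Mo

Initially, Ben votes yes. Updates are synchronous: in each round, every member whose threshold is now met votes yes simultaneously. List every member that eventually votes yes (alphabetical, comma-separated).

Round 1 — Ben votes yes (initial).
Round 2 — checking thresholds:
  Eli: 1 of 5 neighbours < 4, holds.
  Fay: 1 of 4 neighbours < 3, holds.
  Jo: 1 of 4 neighbours ≥ 1, votes yes.
  Mo: 1 of 4 neighbours ≥ 1, votes yes.
Round 3 — checking thresholds:
  Eli: 2 of 5 neighbours < 4, holds.
  Fay: 1 of 4 neighbours < 3, holds.
  Lee: 1 of 4 neighbours < 4, holds.
  Omar: 2 of 2 neighbours ≥ 1, votes yes.
Round 4 — no new yes votes; cascade stops.

Ben, Jo, Mo, Omar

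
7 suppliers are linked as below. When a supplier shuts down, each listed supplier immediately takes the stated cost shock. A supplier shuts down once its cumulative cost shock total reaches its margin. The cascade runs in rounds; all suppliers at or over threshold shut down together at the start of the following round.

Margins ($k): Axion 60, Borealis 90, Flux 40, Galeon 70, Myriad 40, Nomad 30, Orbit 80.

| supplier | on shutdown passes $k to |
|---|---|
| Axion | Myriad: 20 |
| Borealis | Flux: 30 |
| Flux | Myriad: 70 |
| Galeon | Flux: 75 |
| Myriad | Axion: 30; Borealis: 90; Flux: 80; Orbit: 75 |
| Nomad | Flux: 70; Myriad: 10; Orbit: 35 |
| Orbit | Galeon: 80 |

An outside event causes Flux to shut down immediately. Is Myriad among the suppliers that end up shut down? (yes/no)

yes

Round 1 — Flux shuts down (initial).
  Myriad: +70 → 70 ≥ 40
Round 2 — Myriad shuts down.
  Axion: +30 → 30 < 60
  Borealis: +90 → 90 ≥ 90
  Orbit: +75 → 75 < 80
Round 3 — Borealis shuts down.
No further shutdowns.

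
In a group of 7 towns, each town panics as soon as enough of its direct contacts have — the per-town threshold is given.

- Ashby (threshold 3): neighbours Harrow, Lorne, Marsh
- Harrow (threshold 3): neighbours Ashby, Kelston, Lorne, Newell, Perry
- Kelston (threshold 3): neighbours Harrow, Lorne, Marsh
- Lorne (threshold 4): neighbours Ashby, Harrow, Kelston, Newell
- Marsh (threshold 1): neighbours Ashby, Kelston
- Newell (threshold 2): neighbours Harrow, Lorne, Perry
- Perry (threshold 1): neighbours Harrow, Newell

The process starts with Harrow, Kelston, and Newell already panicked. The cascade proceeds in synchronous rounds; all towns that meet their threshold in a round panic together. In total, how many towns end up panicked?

5

Round 1 — Harrow, Kelston, Newell panic (initial).
Round 2 — checking thresholds:
  Ashby: 1 of 3 neighbours < 3, not yet.
  Lorne: 3 of 4 neighbours < 4, not yet.
  Marsh: 1 of 2 neighbours ≥ 1, panics.
  Perry: 2 of 2 neighbours ≥ 1, panics.
Round 3 — no new panics; cascade stops.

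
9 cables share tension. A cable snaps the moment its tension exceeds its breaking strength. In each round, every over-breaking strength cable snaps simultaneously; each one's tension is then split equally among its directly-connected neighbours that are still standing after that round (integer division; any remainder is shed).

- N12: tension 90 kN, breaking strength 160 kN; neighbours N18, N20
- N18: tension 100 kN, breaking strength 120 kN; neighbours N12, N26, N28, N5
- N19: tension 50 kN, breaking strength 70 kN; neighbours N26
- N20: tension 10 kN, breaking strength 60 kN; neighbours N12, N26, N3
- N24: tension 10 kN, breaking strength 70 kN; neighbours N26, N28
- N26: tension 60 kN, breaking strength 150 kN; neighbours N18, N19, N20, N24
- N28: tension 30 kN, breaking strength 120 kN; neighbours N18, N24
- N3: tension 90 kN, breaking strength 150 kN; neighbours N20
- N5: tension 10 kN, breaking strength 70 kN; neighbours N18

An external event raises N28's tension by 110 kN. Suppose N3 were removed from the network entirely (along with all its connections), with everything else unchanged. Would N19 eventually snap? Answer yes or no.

yes

With N3 removed:
Round 1 — N28 at 140 > 120. N28 snaps.
  N28 sheds 140 kN to N18, N24: 70 each.
    N18: 100+70 = 170 > 120
    N24: 10+70 = 80 > 70
Round 2 — N18, N24 snap.
  N18 sheds 170 kN to N12, N26, N5: 56 each (2 lost).
    N12: 90+56 = 146 ≤ 160
    N26: 60+56 = 116 ≤ 150
    N5: 10+56 = 66 ≤ 70
  N24 sheds 80 kN to N26: 80 each.
    N26: 116+80 = 196 > 150
Round 3 — N26 snaps.
  N26 sheds 196 kN to N19, N20: 98 each.
    N19: 50+98 = 148 > 70
    N20: 10+98 = 108 > 60
Round 4 — N19, N20 snap.
  N19 sheds 148 kN: no online neighbours, lost.
  N20 sheds 108 kN to N12: 108 each.
    N12: 146+108 = 254 > 160
Round 5 — N12 snaps.
  N12 sheds 254 kN: no online neighbours, lost.
No further breaks.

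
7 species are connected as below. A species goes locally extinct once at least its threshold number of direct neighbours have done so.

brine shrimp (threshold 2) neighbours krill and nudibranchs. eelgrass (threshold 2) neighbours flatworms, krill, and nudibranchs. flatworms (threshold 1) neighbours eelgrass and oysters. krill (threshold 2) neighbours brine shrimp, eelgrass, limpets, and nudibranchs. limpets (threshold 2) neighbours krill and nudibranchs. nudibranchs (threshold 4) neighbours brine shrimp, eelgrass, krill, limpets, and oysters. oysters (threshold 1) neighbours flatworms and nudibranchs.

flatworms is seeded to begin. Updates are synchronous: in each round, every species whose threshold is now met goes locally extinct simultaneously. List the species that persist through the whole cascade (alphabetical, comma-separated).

Round 1 — flatworms goes locally extinct (initial).
Round 2 — checking thresholds:
  eelgrass: 1 of 3 neighbours < 2, not yet.
  oysters: 1 of 2 neighbours ≥ 1, goes locally extinct.
Round 3 — no new extinctions; cascade stops.

brine shrimp, eelgrass, krill, limpets, nudibranchs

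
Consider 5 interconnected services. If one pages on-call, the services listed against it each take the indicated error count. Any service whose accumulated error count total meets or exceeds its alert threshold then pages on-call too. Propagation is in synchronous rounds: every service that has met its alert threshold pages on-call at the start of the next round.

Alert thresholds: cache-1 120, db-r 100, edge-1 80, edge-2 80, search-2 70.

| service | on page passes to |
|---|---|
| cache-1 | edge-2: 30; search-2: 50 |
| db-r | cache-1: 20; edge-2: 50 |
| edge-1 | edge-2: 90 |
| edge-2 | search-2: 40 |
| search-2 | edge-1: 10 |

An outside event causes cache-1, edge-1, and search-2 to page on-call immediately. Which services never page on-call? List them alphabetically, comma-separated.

Round 1 — cache-1, edge-1, search-2 page on-call (initial).
  edge-2: +30+90 → 120 ≥ 80
Round 2 — edge-2 pages on-call.
No further pages.

db-r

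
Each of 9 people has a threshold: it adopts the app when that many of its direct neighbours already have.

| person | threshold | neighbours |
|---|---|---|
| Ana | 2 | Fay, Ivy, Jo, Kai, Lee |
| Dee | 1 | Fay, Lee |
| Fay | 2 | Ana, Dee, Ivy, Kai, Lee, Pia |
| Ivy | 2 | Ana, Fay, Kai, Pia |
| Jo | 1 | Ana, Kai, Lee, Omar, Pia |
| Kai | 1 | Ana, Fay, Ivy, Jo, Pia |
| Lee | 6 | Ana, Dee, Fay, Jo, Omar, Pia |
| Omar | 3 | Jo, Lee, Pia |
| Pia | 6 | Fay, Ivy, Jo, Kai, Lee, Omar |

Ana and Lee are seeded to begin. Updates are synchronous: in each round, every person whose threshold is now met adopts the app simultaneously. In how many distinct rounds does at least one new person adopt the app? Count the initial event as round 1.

3

Round 1 — Ana, Lee adopt the app (initial).
Round 2 — checking thresholds:
  Dee: 1 of 2 neighbours ≥ 1, adopts the app.
  Fay: 2 of 6 neighbours ≥ 2, adopts the app.
  Ivy: 1 of 4 neighbours < 2, holds.
  Jo: 2 of 5 neighbours ≥ 1, adopts the app.
  Kai: 1 of 5 neighbours ≥ 1, adopts the app.
  Omar: 1 of 3 neighbours < 3, holds.
  Pia: 1 of 6 neighbours < 6, holds.
Round 3 — checking thresholds:
  Ivy: 3 of 4 neighbours ≥ 2, adopts the app.
  Omar: 2 of 3 neighbours < 3, holds.
  Pia: 4 of 6 neighbours < 6, holds.
Round 4 — no new adoptions; cascade stops.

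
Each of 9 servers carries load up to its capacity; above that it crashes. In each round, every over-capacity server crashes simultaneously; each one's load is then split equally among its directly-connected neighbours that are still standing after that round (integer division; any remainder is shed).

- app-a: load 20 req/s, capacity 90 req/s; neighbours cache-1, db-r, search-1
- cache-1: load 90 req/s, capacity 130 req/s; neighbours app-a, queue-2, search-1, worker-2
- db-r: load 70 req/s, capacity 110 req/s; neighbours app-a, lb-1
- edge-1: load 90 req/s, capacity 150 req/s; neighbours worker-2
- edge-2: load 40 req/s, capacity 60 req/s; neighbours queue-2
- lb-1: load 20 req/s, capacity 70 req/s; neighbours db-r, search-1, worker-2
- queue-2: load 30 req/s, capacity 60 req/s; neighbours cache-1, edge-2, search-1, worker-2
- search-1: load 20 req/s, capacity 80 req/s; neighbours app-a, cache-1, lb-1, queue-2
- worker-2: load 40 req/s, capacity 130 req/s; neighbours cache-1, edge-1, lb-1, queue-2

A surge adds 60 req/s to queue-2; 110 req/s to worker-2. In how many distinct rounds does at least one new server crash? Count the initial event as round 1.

Round 1 — queue-2 at 90 > 60; worker-2 at 150 > 130. queue-2, worker-2 crash.
  queue-2 sheds 90 req/s to cache-1, edge-2, search-1: 30 each.
    cache-1: 90+30 = 120 ≤ 130
    edge-2: 40+30 = 70 > 60
    search-1: 20+30 = 50 ≤ 80
  worker-2 sheds 150 req/s to cache-1, edge-1, lb-1: 50 each.
    cache-1: 120+50 = 170 > 130
    edge-1: 90+50 = 140 ≤ 150
    lb-1: 20+50 = 70 ≤ 70
Round 2 — cache-1, edge-2 crash.
  cache-1 sheds 170 req/s to app-a, search-1: 85 each.
    app-a: 20+85 = 105 > 90
    search-1: 50+85 = 135 > 80
  edge-2 sheds 70 req/s: no online neighbours, lost.
Round 3 — app-a, search-1 crash.
  app-a sheds 105 req/s to db-r: 105 each.
    db-r: 70+105 = 175 > 110
  search-1 sheds 135 req/s to lb-1: 135 each.
    lb-1: 70+135 = 205 > 70
Round 4 — db-r, lb-1 crash.
  db-r sheds 175 req/s: no online neighbours, lost.
  lb-1 sheds 205 req/s: no online neighbours, lost.
No further crashes.

4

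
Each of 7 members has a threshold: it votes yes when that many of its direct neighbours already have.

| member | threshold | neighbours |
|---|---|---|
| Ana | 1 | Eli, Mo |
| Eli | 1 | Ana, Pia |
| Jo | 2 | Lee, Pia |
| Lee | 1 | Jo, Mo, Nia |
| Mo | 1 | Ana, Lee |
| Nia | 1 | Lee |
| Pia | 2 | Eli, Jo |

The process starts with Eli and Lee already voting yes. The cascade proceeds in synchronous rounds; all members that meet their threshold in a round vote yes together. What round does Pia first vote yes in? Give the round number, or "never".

never

Round 1 — Eli, Lee vote yes (initial).
Round 2 — checking thresholds:
  Ana: 1 of 2 neighbours ≥ 1, votes yes.
  Jo: 1 of 2 neighbours < 2, below threshold.
  Mo: 1 of 2 neighbours ≥ 1, votes yes.
  Nia: 1 of 1 neighbours ≥ 1, votes yes.
  Pia: 1 of 2 neighbours < 2, below threshold.
Round 3 — no new yes votes; cascade stops.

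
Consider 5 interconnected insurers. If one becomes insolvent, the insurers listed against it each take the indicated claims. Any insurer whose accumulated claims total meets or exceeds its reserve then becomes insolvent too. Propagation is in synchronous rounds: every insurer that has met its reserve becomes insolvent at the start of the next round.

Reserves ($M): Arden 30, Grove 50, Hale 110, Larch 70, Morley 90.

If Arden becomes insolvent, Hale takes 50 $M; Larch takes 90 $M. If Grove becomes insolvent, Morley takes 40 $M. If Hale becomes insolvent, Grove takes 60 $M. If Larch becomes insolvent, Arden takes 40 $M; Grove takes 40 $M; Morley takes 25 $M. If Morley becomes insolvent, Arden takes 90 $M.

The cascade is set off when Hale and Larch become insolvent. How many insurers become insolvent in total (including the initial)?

Round 1 — Hale, Larch become insolvent (initial).
  Arden: +40 → 40 ≥ 30
  Grove: +60+40 → 100 ≥ 50
  Morley: +25 → 25 < 90
Round 2 — Arden, Grove become insolvent.
  Morley: +40 → 65 < 90
No further insolvencies.

4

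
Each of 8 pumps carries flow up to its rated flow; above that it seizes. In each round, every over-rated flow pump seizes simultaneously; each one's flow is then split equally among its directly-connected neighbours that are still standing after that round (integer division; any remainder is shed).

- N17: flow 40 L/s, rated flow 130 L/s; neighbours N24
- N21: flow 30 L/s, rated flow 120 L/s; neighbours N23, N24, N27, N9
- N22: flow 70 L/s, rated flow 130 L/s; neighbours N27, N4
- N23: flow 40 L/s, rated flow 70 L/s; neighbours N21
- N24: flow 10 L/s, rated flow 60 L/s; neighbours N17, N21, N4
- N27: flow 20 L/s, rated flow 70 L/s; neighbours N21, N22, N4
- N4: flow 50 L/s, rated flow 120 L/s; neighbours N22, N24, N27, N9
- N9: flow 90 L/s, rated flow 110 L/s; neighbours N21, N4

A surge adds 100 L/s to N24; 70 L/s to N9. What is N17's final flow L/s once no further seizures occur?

76

Round 1 — N24 at 110 > 60; N9 at 160 > 110. N24, N9 seize.
  N24 sheds 110 L/s to N17, N21, N4: 36 each (2 lost).
    N17: 40+36 = 76 ≤ 130
    N21: 30+36 = 66 ≤ 120
    N4: 50+36 = 86 ≤ 120
  N9 sheds 160 L/s to N21, N4: 80 each.
    N21: 66+80 = 146 > 120
    N4: 86+80 = 166 > 120
Round 2 — N21, N4 seize.
  N21 sheds 146 L/s to N23, N27: 73 each.
    N23: 40+73 = 113 > 70
    N27: 20+73 = 93 > 70
  N4 sheds 166 L/s to N22, N27: 83 each.
    N22: 70+83 = 153 > 130
    N27: 93+83 = 176 > 70
Round 3 — N22, N23, N27 seize.
  N22 sheds 153 L/s: no online neighbours, lost.
  N23 sheds 113 L/s: no online neighbours, lost.
  N27 sheds 176 L/s: no online neighbours, lost.
No further seizures.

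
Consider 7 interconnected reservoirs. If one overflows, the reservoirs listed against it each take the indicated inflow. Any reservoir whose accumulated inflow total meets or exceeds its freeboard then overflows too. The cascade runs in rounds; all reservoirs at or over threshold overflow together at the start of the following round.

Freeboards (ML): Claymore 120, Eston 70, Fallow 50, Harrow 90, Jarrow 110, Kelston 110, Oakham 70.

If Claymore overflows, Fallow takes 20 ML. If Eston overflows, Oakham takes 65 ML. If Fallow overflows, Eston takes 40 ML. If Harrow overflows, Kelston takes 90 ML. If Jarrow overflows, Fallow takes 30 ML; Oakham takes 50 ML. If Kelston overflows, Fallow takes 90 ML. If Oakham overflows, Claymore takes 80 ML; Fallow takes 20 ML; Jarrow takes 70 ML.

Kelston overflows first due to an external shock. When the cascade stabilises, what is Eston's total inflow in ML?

Round 1 — Kelston overflows (initial).
  Fallow: +90 → 90 ≥ 50
Round 2 — Fallow overflows.
  Eston: +40 → 40 < 70
No further overflows.

40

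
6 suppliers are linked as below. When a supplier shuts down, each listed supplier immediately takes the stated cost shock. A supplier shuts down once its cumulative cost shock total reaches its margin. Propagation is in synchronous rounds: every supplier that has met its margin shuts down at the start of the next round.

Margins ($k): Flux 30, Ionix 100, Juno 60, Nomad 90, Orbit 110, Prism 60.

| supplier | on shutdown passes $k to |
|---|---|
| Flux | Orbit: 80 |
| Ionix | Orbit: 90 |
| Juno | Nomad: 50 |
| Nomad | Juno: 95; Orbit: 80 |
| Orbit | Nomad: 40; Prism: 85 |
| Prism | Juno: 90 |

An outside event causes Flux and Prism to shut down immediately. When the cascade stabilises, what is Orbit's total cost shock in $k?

80

Round 1 — Flux, Prism shut down (initial).
  Juno: +90 → 90 ≥ 60
  Orbit: +80 → 80 < 110
Round 2 — Juno shuts down.
  Nomad: +50 → 50 < 90
No further shutdowns.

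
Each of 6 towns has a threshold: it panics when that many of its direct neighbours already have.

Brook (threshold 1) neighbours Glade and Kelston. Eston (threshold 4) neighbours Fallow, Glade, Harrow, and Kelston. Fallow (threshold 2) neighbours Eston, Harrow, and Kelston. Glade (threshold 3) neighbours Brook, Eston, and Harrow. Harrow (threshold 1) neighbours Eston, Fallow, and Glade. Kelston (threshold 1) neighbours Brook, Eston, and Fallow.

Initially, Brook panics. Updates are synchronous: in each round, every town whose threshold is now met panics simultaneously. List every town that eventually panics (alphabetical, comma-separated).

Brook, Kelston

Round 1 — Brook panics (initial).
Round 2 — checking thresholds:
  Glade: 1 of 3 neighbours < 3, holds.
  Kelston: 1 of 3 neighbours ≥ 1, panics.
Round 3 — no new panics; cascade stops.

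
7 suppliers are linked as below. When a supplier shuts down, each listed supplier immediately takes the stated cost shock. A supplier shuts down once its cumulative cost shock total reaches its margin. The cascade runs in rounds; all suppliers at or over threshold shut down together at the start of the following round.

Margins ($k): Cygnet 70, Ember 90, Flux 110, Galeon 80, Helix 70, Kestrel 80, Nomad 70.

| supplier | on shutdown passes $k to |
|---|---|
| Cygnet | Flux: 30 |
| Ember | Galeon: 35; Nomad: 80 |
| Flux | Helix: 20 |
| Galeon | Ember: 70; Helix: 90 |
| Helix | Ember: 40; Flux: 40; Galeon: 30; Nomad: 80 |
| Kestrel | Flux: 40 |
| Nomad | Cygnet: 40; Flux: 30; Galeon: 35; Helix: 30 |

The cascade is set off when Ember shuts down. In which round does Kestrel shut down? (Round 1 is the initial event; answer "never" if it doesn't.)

Round 1 — Ember shuts down (initial).
  Galeon: +35 → 35 < 80
  Nomad: +80 → 80 ≥ 70
Round 2 — Nomad shuts down.
  Cygnet: +40 → 40 < 70
  Flux: +30 → 30 < 110
  Galeon: +35 → 70 < 80
  Helix: +30 → 30 < 70
No further shutdowns.

never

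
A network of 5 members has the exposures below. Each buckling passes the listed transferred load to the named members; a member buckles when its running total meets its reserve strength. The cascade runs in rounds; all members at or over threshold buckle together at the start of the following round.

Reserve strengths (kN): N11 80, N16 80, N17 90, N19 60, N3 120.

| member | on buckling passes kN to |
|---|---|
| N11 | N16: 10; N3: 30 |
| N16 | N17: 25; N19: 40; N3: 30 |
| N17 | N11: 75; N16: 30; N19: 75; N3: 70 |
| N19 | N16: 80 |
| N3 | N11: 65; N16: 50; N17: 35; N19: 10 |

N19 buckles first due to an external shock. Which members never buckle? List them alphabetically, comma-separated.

Round 1 — N19 buckles (initial).
  N16: +80 → 80 ≥ 80
Round 2 — N16 buckles.
  N17: +25 → 25 < 90
  N3: +30 → 30 < 120
No further bucklings.

N11, N17, N3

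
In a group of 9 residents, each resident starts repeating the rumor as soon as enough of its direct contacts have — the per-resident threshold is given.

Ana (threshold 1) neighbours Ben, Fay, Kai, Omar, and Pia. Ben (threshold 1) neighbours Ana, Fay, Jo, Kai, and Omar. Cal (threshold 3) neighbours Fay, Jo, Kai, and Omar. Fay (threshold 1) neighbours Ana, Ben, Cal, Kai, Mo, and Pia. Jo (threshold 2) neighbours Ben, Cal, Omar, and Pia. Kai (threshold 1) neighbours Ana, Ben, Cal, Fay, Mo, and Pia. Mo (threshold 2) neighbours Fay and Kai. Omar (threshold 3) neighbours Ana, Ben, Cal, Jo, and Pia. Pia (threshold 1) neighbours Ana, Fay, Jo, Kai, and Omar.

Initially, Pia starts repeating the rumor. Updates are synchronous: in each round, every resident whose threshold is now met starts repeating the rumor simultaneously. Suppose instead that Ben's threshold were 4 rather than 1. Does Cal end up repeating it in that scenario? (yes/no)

With Ben's threshold at 4:
Round 1 — Pia starts repeating the rumor (initial).
Round 2 — checking thresholds:
  Ana: 1 of 5 neighbours ≥ 1, starts repeating the rumor.
  Fay: 1 of 6 neighbours ≥ 1, starts repeating the rumor.
  Jo: 1 of 4 neighbours < 2, not yet.
  Kai: 1 of 6 neighbours ≥ 1, starts repeating the rumor.
  Omar: 1 of 5 neighbours < 3, not yet.
Round 3 — checking thresholds:
  Ben: 3 of 5 neighbours < 4, not yet.
  Cal: 2 of 4 neighbours < 3, not yet.
  Jo: 1 of 4 neighbours < 2, not yet.
  Mo: 2 of 2 neighbours ≥ 2, starts repeating the rumor.
  Omar: 2 of 5 neighbours < 3, not yet.
Round 4 — no new spreads; cascade stops.

no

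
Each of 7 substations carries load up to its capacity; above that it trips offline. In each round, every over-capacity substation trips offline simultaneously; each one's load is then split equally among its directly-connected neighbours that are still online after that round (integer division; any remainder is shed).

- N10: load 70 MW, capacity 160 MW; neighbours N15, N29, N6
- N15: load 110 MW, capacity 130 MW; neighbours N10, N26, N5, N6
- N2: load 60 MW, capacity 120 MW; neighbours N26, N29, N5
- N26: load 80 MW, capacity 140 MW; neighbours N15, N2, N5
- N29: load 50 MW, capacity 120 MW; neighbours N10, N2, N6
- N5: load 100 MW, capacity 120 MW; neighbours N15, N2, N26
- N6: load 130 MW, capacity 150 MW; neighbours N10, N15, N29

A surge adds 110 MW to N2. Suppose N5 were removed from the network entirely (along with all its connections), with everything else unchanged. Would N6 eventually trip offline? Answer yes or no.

With N5 removed:
Round 1 — N2 at 170 > 120. N2 trips offline.
  N2 sheds 170 MW to N26, N29: 85 each.
    N26: 80+85 = 165 > 140
    N29: 50+85 = 135 > 120
Round 2 — N26, N29 trip offline.
  N26 sheds 165 MW to N15: 165 each.
    N15: 110+165 = 275 > 130
  N29 sheds 135 MW to N10, N6: 67 each (1 lost).
    N10: 70+67 = 137 ≤ 160
    N6: 130+67 = 197 > 150
Round 3 — N15, N6 trip offline.
  N15 sheds 275 MW to N10: 275 each.
    N10: 137+275 = 412 > 160
  N6 sheds 197 MW to N10: 197 each.
    N10: 412+197 = 609 > 160
Round 4 — N10 trips offline.
  N10 sheds 609 MW: no online neighbours, lost.
No further trips.

yes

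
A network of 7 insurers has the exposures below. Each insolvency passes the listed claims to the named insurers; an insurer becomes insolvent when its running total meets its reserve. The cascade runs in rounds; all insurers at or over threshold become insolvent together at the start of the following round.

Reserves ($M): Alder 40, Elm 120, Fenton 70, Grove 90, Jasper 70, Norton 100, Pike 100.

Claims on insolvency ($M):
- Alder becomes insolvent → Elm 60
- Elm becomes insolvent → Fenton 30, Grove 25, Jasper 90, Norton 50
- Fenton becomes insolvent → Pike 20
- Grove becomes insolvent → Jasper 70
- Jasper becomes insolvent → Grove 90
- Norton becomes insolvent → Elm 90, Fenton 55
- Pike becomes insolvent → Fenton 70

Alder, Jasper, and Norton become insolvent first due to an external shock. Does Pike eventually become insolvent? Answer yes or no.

no

Round 1 — Alder, Jasper, Norton become insolvent (initial).
  Elm: +60+90 → 150 ≥ 120
  Fenton: +55 → 55 < 70
  Grove: +90 → 90 ≥ 90
Round 2 — Elm, Grove become insolvent.
  Fenton: +30 → 85 ≥ 70
Round 3 — Fenton becomes insolvent.
  Pike: +20 → 20 < 100
No further insolvencies.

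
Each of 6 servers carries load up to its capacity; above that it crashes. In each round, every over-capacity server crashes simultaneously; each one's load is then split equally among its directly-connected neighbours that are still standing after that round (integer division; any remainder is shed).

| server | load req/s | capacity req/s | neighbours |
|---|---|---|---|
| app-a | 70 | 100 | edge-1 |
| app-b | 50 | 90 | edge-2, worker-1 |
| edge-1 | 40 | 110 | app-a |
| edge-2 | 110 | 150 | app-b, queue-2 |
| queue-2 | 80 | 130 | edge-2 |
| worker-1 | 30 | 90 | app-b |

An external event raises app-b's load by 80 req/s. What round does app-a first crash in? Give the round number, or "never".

never

Round 1 — app-b at 130 > 90. app-b crashes.
  app-b sheds 130 req/s to edge-2, worker-1: 65 each.
    edge-2: 110+65 = 175 > 150
    worker-1: 30+65 = 95 > 90
Round 2 — edge-2, worker-1 crash.
  edge-2 sheds 175 req/s to queue-2: 175 each.
    queue-2: 80+175 = 255 > 130
  worker-1 sheds 95 req/s: no online neighbours, lost.
Round 3 — queue-2 crashes.
  queue-2 sheds 255 req/s: no online neighbours, lost.
No further crashes.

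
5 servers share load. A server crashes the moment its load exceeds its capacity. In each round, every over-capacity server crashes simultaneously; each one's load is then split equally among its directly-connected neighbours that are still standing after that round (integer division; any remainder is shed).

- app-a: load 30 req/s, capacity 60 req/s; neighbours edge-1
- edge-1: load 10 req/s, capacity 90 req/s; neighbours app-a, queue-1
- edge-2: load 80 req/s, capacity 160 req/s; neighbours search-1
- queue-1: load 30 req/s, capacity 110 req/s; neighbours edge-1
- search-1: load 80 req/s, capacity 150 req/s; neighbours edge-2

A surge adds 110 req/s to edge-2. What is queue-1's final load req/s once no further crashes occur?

30

Round 1 — edge-2 at 190 > 160. edge-2 crashes.
  edge-2 sheds 190 req/s to search-1: 190 each.
    search-1: 80+190 = 270 > 150
Round 2 — search-1 crashes.
  search-1 sheds 270 req/s: no online neighbours, lost.
No further crashes.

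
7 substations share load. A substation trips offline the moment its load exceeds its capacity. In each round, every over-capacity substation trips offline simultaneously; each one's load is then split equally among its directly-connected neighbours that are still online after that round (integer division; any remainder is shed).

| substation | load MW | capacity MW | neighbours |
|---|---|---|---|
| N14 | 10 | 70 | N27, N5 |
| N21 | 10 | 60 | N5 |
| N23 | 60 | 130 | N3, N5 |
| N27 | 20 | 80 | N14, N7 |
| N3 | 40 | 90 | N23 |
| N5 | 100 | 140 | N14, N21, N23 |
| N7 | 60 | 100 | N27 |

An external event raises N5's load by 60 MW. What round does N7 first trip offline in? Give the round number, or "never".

never

Round 1 — N5 at 160 > 140. N5 trips offline.
  N5 sheds 160 MW to N14, N21, N23: 53 each (1 lost).
    N14: 10+53 = 63 ≤ 70
    N21: 10+53 = 63 > 60
    N23: 60+53 = 113 ≤ 130
Round 2 — N21 trips offline.
  N21 sheds 63 MW: no online neighbours, lost.
No further trips.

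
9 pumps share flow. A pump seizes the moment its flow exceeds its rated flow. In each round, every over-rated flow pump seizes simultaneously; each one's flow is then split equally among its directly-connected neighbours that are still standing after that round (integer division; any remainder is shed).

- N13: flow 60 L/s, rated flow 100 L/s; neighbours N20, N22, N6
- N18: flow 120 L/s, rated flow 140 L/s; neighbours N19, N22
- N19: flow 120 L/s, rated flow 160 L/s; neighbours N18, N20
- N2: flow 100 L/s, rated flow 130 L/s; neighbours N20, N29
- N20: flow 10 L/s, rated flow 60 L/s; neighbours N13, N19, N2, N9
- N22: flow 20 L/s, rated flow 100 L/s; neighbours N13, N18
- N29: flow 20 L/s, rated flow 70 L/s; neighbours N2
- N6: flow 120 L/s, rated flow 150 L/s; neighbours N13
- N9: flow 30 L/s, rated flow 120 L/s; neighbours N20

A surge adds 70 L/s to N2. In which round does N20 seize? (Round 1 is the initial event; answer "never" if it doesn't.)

2

Round 1 — N2 at 170 > 130. N2 seizes.
  N2 sheds 170 L/s to N20, N29: 85 each.
    N20: 10+85 = 95 > 60
    N29: 20+85 = 105 > 70
Round 2 — N20, N29 seize.
  N20 sheds 95 L/s to N13, N19, N9: 31 each (2 lost).
    N13: 60+31 = 91 ≤ 100
    N19: 120+31 = 151 ≤ 160
    N9: 30+31 = 61 ≤ 120
  N29 sheds 105 L/s: no online neighbours, lost.
No further seizures.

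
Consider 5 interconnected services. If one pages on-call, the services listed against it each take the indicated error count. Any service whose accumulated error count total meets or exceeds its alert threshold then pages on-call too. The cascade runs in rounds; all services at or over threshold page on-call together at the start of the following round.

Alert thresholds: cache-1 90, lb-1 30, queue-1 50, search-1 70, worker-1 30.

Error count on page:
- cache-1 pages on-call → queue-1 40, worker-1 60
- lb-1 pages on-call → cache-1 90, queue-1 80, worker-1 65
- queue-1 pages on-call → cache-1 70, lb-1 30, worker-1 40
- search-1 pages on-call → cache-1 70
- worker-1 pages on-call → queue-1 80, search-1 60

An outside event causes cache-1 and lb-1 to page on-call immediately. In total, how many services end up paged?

Round 1 — cache-1, lb-1 page on-call (initial).
  queue-1: +40+80 → 120 ≥ 50
  worker-1: +60+65 → 125 ≥ 30
Round 2 — queue-1, worker-1 page on-call.
  search-1: +60 → 60 < 70
No further pages.

4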